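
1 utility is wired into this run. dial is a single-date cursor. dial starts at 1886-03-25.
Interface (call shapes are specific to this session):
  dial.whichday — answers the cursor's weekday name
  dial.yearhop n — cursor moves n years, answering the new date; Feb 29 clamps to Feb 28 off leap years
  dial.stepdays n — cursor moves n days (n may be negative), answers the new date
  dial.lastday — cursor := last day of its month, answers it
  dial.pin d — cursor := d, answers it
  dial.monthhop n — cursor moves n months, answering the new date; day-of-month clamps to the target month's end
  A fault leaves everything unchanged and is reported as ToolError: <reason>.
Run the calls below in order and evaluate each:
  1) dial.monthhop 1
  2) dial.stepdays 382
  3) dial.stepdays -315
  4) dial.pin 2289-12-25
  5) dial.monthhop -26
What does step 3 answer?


Answer: 1886-07-01

Derivation:
→ monthhop(1)
← 1886-04-25
→ stepdays(382)
← 1887-05-12
→ stepdays(-315)
← 1886-07-01
→ pin(2289-12-25)
← 2289-12-25
→ monthhop(-26)
← 2287-10-25


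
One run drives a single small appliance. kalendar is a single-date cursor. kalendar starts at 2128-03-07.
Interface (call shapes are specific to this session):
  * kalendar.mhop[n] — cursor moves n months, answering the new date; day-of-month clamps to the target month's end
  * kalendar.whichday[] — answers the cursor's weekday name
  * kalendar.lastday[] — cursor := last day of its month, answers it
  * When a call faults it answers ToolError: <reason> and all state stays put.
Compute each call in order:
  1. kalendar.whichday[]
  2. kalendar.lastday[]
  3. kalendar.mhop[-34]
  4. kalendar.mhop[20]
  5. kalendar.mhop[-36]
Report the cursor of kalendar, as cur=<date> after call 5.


Answer: cur=2124-01-31

Derivation:
>> kalendar.whichday()
<< Sunday
>> kalendar.lastday()
<< 2128-03-31
>> kalendar.mhop(n: -34)
<< 2125-05-31
>> kalendar.mhop(n: 20)
<< 2127-01-31
>> kalendar.mhop(n: -36)
<< 2124-01-31


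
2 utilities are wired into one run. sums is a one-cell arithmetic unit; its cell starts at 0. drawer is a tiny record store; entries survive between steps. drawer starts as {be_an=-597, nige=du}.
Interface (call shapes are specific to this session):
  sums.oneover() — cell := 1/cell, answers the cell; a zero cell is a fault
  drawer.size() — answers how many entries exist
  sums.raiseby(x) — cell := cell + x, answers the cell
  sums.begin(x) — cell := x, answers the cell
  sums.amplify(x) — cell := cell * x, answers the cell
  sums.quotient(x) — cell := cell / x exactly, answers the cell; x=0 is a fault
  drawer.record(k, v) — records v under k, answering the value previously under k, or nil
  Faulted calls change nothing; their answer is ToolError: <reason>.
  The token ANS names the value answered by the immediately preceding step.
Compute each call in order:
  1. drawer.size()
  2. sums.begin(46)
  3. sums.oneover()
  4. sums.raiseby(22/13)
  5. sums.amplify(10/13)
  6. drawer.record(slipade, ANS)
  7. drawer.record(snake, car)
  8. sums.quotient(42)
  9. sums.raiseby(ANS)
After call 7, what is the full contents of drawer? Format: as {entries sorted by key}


# 1. size() : 2
# 2. begin(46) : 46
# 3. oneover() : 1/46
# 4. raiseby(22/13) : 1025/598
# 5. amplify(10/13) : 5125/3887
# 6. record(slipade, ANS) : nil
# 7. record(snake, car) : nil
# 8. quotient(42) : 5125/163254
# 9. raiseby(ANS) : 5125/81627

Answer: {be_an=-597, nige=du, slipade=5125/3887, snake=car}


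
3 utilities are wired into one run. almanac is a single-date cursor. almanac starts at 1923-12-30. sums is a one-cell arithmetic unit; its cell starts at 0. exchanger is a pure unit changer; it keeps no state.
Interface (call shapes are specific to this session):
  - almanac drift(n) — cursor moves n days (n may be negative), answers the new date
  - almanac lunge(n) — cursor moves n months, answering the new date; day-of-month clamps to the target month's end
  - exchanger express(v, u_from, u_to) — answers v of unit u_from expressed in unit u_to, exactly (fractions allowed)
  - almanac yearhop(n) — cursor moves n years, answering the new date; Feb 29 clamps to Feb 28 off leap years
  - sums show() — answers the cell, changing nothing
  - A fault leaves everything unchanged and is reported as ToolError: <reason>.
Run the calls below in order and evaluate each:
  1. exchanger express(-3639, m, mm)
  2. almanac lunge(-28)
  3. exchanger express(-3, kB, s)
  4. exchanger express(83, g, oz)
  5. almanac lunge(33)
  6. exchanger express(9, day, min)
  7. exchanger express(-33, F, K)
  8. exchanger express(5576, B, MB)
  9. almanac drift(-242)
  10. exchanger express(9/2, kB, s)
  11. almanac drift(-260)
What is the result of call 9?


> exchanger express v→-3639 u_from→m u_to→mm
  -3639000
> almanac lunge n→-28
  1921-08-30
> exchanger express v→-3 u_from→kB u_to→s
  ToolError: incompatible units
> exchanger express v→83 u_from→g u_to→oz
  132800000/45359237
> almanac lunge n→33
  1924-05-30
> exchanger express v→9 u_from→day u_to→min
  12960
> exchanger express v→-33 u_from→F u_to→K
  42667/180
> exchanger express v→5576 u_from→B u_to→MB
  697/125000
> almanac drift n→-242
  1923-10-01
> exchanger express v→9/2 u_from→kB u_to→s
  ToolError: incompatible units
> almanac drift n→-260
  1923-01-14

Answer: 1923-10-01


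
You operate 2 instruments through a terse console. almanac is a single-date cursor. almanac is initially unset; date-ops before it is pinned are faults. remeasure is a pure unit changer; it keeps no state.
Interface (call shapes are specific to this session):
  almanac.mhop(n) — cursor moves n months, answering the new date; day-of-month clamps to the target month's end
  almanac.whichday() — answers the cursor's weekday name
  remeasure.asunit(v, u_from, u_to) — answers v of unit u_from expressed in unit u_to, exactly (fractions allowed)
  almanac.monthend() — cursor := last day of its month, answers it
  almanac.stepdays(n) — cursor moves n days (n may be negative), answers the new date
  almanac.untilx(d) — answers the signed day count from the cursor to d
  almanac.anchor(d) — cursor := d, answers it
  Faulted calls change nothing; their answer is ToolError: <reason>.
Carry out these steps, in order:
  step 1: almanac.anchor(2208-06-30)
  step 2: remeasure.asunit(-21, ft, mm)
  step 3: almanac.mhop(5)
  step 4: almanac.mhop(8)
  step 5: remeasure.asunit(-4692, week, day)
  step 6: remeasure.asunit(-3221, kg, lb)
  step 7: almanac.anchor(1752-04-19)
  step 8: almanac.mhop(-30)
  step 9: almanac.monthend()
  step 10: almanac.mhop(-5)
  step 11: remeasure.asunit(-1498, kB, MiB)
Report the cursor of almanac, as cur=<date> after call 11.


Answer: cur=1749-05-31

Derivation:
Using anchor on d='2208-06-30', and observe 2208-06-30.
Invoking asunit on v='-21', u_from='ft', u_to='mm', and see -32004/5.
I use mhop on n='5', which returns 2208-11-30.
I call mhop on n='8', → 2209-07-30.
I run asunit on v='-4692', u_from='week', u_to='day': -32844.
Calling asunit on v='-3221', u_from='kg', u_to='lb', and see -322100000000/45359237.
Next I call anchor on d='1752-04-19', and get 1752-04-19.
I call mhop on n='-30': 1749-10-19.
I run monthend, → 1749-10-31.
I run mhop on n='-5', — result: 1749-05-31.
Next I call asunit on v='-1498', u_from='kB', u_to='MiB', which returns -93625/65536.


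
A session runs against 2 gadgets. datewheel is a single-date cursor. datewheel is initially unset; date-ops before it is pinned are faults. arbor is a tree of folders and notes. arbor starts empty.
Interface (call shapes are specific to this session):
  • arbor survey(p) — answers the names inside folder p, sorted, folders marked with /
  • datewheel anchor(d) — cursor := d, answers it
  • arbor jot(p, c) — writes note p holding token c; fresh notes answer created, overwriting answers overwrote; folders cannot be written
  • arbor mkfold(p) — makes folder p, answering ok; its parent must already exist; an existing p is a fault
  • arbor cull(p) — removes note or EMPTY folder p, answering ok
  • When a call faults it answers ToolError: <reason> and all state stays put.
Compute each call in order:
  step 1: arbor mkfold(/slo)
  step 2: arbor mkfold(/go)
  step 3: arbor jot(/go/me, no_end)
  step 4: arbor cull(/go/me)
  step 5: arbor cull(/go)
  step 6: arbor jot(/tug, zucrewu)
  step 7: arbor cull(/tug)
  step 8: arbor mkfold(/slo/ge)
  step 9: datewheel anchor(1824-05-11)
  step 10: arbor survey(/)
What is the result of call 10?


Answer: [slo/]

Derivation:
→ arbor mkfold(p→/slo)
← ok
→ arbor mkfold(p→/go)
← ok
→ arbor jot(p→/go/me, c→no_end)
← created
→ arbor cull(p→/go/me)
← ok
→ arbor cull(p→/go)
← ok
→ arbor jot(p→/tug, c→zucrewu)
← created
→ arbor cull(p→/tug)
← ok
→ arbor mkfold(p→/slo/ge)
← ok
→ datewheel anchor(d→1824-05-11)
← 1824-05-11
→ arbor survey(p→/)
← [slo/]


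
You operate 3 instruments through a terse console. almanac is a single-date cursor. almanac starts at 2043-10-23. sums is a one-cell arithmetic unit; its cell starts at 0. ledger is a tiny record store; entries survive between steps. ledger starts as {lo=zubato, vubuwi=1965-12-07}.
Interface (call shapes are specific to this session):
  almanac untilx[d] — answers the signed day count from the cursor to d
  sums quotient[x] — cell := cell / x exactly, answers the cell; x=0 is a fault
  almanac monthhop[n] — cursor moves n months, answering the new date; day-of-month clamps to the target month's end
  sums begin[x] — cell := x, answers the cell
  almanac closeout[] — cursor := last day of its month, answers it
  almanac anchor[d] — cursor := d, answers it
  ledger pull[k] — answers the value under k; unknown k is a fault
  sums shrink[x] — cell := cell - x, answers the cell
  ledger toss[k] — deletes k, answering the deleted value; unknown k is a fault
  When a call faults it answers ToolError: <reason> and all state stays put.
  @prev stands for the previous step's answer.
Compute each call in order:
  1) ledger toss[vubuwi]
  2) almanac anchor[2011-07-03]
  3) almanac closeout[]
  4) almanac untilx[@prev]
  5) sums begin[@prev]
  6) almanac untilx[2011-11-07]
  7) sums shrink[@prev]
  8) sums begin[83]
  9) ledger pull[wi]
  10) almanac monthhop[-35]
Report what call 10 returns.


Invoking ledger toss(k='vubuwi'), giving 1965-12-07.
Using almanac anchor(d='2011-07-03'), and observe 2011-07-03.
Calling almanac closeout: 2011-07-31.
I invoke almanac untilx(d='@prev'), yielding 0.
I call sums begin(x='@prev'), and see 0.
Invoking almanac untilx(d='2011-11-07'), which returns 99.
Then sums shrink(x='@prev'), and observe -99.
I invoke sums begin(x='83'), — result: 83.
I use ledger pull(k='wi'), and get ToolError: no such key wi.
I invoke almanac monthhop(n='-35'), — result: 2008-08-31.

Answer: 2008-08-31


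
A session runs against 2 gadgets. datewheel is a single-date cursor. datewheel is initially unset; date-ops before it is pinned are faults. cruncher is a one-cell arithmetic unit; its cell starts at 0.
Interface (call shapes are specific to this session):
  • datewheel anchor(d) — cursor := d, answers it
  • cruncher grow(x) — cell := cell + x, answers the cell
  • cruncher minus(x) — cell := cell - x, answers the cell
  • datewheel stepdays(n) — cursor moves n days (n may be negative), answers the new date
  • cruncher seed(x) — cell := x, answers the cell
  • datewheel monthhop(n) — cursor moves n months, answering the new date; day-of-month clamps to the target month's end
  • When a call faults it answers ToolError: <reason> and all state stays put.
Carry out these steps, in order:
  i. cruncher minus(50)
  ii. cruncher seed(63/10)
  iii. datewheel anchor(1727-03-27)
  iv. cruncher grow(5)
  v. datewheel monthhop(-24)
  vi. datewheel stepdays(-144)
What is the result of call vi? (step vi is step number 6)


;; cruncher minus(x: 50) ~> -50
;; cruncher seed(x: 63/10) ~> 63/10
;; datewheel anchor(d: 1727-03-27) ~> 1727-03-27
;; cruncher grow(x: 5) ~> 113/10
;; datewheel monthhop(n: -24) ~> 1725-03-27
;; datewheel stepdays(n: -144) ~> 1724-11-03

Answer: 1724-11-03


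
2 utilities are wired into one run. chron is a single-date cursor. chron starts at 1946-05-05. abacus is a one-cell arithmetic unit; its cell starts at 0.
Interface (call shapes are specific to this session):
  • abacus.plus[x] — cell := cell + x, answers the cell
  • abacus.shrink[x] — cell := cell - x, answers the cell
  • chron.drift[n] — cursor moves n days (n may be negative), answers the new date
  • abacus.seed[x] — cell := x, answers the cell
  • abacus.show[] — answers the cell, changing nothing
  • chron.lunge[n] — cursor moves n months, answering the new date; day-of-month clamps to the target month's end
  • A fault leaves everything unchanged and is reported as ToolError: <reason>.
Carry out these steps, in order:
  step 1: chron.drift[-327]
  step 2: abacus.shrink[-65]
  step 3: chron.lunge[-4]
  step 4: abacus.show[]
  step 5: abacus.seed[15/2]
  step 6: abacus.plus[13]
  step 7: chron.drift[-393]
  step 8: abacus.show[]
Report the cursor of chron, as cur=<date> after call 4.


Answer: cur=1945-02-12

Derivation:
> chron.drift n='-327'
= 1945-06-12
> abacus.shrink x='-65'
= 65
> chron.lunge n='-4'
= 1945-02-12
> abacus.show
= 65
> abacus.seed x='15/2'
= 15/2
> abacus.plus x='13'
= 41/2
> chron.drift n='-393'
= 1944-01-16
> abacus.show
= 41/2


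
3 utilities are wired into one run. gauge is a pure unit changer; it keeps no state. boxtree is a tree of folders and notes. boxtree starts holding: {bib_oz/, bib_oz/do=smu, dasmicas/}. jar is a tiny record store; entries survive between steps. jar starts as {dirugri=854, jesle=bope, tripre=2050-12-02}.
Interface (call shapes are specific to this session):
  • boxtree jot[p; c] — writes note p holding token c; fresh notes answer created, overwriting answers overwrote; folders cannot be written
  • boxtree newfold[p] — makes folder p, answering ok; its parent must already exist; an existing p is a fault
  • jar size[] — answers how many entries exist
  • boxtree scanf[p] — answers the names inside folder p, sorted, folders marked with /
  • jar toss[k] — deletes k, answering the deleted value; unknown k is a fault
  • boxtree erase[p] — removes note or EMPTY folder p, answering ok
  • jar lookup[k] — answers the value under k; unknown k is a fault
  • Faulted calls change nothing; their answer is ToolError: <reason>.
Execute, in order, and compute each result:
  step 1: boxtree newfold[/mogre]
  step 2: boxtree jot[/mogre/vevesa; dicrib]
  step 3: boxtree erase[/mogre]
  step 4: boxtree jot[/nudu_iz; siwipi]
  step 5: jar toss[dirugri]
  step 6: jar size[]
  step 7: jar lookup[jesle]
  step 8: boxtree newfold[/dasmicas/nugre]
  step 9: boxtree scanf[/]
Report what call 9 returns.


Answer: [bib_oz/, dasmicas/, mogre/, nudu_iz]

Derivation:
;; boxtree newfold(p: /mogre) == ok
;; boxtree jot(p: /mogre/vevesa, c: dicrib) == created
;; boxtree erase(p: /mogre) == ToolError: not empty
;; boxtree jot(p: /nudu_iz, c: siwipi) == created
;; jar toss(k: dirugri) == 854
;; jar size() == 2
;; jar lookup(k: jesle) == bope
;; boxtree newfold(p: /dasmicas/nugre) == ok
;; boxtree scanf(p: /) == [bib_oz/, dasmicas/, mogre/, nudu_iz]


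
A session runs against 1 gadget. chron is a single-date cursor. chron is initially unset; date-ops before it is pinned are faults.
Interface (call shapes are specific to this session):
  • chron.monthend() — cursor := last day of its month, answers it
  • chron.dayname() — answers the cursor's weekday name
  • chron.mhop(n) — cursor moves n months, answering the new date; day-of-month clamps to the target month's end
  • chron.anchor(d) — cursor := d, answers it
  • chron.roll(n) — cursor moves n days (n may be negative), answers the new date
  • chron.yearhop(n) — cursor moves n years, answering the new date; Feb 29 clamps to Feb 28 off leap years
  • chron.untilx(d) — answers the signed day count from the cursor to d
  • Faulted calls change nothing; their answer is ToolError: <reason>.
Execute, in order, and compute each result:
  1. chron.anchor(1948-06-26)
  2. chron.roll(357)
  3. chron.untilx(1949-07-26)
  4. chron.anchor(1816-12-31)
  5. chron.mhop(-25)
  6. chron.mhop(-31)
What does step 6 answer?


Now I run chron.anchor on 1948-06-26: 1948-06-26.
I try chron.roll on 357, yielding 1949-06-18.
Next I call chron.untilx on 1949-07-26, and get 38.
Now I run chron.anchor on 1816-12-31, → 1816-12-31.
Now I run chron.mhop on -25, — result: 1814-11-30.
Calling chron.mhop on -31, — result: 1812-04-30.

Answer: 1812-04-30


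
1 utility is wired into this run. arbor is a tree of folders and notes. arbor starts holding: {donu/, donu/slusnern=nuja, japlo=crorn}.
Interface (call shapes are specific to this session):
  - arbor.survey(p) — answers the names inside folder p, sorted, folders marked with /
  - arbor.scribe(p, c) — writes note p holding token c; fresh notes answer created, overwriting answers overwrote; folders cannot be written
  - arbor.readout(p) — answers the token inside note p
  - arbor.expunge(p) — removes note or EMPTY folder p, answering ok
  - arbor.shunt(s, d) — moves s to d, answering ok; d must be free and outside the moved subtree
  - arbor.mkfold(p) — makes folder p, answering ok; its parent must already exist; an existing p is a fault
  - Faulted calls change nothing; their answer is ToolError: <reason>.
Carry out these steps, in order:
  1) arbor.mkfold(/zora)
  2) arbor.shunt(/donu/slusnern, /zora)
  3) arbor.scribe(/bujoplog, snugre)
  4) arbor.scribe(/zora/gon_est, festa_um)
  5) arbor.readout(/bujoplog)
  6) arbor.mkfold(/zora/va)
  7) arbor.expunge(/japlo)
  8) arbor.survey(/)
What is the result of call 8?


Answer: [bujoplog, donu/, zora/]

Derivation:
> arbor.mkfold p='/zora'
= ok
> arbor.shunt s='/donu/slusnern' d='/zora'
= ToolError: exists
> arbor.scribe p='/bujoplog' c='snugre'
= created
> arbor.scribe p='/zora/gon_est' c='festa_um'
= created
> arbor.readout p='/bujoplog'
= snugre
> arbor.mkfold p='/zora/va'
= ok
> arbor.expunge p='/japlo'
= ok
> arbor.survey p='/'
= [bujoplog, donu/, zora/]


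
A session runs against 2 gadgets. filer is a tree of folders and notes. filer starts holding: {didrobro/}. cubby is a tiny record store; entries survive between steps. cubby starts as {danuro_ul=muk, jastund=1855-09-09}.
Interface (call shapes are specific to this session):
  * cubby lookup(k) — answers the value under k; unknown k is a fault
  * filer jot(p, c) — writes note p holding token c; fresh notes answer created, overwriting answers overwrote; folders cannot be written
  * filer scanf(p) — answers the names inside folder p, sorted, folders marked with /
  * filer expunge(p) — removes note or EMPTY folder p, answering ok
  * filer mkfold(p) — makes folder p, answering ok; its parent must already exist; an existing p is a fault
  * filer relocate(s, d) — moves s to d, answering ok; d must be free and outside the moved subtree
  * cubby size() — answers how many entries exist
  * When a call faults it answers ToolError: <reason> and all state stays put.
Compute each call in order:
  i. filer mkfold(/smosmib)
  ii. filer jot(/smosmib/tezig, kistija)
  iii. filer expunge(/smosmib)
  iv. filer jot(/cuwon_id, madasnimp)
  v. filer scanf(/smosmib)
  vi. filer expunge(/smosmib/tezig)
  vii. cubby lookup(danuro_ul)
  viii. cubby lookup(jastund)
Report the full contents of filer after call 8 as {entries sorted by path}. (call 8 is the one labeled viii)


Step: filer mkfold[p=/smosmib]
Result: ok
Step: filer jot[p=/smosmib/tezig; c=kistija]
Result: created
Step: filer expunge[p=/smosmib]
Result: ToolError: not empty
Step: filer jot[p=/cuwon_id; c=madasnimp]
Result: created
Step: filer scanf[p=/smosmib]
Result: [tezig]
Step: filer expunge[p=/smosmib/tezig]
Result: ok
Step: cubby lookup[k=danuro_ul]
Result: muk
Step: cubby lookup[k=jastund]
Result: 1855-09-09

Answer: {cuwon_id=madasnimp, didrobro/, smosmib/}


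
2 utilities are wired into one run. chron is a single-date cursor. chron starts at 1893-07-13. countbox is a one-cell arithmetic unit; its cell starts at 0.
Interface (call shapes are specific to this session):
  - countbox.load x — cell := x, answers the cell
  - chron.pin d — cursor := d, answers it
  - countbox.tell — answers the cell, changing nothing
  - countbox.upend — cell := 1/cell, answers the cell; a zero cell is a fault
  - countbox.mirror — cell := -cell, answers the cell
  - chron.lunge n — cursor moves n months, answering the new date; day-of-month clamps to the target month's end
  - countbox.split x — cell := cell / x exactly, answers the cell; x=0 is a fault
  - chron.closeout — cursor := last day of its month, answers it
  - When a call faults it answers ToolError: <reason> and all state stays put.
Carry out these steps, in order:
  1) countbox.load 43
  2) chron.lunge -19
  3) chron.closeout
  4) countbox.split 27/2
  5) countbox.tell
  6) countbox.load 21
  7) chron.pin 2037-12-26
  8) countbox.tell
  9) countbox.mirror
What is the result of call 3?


% 1. countbox.load(x='43') ~> 43
% 2. chron.lunge(n='-19') ~> 1891-12-13
% 3. chron.closeout() ~> 1891-12-31
% 4. countbox.split(x='27/2') ~> 86/27
% 5. countbox.tell() ~> 86/27
% 6. countbox.load(x='21') ~> 21
% 7. chron.pin(d='2037-12-26') ~> 2037-12-26
% 8. countbox.tell() ~> 21
% 9. countbox.mirror() ~> -21

Answer: 1891-12-31


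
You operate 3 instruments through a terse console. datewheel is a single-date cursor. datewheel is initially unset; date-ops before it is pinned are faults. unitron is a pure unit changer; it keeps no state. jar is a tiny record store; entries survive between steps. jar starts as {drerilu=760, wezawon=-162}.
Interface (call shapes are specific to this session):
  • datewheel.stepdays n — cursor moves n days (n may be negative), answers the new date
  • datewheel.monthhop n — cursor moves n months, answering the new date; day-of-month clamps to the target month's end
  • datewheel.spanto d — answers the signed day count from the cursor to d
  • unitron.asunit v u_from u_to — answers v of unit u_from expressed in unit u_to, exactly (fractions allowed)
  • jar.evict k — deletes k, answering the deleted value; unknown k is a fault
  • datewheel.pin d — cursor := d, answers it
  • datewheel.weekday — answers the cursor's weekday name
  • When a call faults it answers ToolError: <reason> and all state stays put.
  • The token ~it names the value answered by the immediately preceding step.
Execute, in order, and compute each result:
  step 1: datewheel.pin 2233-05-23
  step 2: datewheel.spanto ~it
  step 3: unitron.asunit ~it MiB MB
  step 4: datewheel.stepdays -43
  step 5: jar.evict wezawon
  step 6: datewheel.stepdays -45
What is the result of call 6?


~$ datewheel.pin d='2233-05-23'
= 2233-05-23
~$ datewheel.spanto d='~it'
= 0
~$ unitron.asunit v='~it' u_from='MiB' u_to='MB'
= 0
~$ datewheel.stepdays n='-43'
= 2233-04-10
~$ jar.evict k='wezawon'
= -162
~$ datewheel.stepdays n='-45'
= 2233-02-24

Answer: 2233-02-24


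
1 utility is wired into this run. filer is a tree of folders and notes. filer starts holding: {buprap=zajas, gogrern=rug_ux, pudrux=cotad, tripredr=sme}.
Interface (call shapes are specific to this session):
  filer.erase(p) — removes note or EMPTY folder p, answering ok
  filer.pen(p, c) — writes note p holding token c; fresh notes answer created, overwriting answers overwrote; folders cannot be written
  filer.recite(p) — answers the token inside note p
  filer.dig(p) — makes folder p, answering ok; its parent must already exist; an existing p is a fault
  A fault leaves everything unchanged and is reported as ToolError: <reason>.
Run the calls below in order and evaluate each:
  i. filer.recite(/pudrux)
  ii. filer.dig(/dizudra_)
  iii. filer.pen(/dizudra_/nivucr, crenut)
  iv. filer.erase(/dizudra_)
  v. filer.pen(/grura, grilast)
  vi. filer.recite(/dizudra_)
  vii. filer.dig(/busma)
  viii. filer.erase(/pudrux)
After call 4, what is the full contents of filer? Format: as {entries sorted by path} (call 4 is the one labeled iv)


Answer: {buprap=zajas, dizudra_/, dizudra_/nivucr=crenut, gogrern=rug_ux, pudrux=cotad, tripredr=sme}

Derivation:
==> filer.recite(/pudrux)
<== cotad
==> filer.dig(/dizudra_)
<== ok
==> filer.pen(/dizudra_/nivucr, crenut)
<== created
==> filer.erase(/dizudra_)
<== ToolError: not empty
==> filer.pen(/grura, grilast)
<== created
==> filer.recite(/dizudra_)
<== ToolError: is a directory
==> filer.dig(/busma)
<== ok
==> filer.erase(/pudrux)
<== ok


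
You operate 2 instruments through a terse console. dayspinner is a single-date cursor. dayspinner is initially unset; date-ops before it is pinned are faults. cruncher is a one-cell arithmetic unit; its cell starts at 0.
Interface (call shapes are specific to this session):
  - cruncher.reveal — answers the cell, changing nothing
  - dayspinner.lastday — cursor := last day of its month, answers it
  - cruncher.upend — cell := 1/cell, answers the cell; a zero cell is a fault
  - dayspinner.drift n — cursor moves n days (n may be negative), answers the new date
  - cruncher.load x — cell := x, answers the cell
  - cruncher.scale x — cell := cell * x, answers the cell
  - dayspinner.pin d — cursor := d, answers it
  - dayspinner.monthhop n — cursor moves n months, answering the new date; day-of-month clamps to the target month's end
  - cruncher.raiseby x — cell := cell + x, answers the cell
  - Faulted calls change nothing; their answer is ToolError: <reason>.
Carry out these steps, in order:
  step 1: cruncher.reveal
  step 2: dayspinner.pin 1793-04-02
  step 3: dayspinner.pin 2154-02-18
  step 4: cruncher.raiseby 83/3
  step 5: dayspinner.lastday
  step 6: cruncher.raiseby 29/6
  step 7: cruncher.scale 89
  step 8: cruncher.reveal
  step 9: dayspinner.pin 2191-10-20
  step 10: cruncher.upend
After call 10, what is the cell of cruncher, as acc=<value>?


==> reveal()
<== 0
==> pin(1793-04-02)
<== 1793-04-02
==> pin(2154-02-18)
<== 2154-02-18
==> raiseby(83/3)
<== 83/3
==> lastday()
<== 2154-02-28
==> raiseby(29/6)
<== 65/2
==> scale(89)
<== 5785/2
==> reveal()
<== 5785/2
==> pin(2191-10-20)
<== 2191-10-20
==> upend()
<== 2/5785

Answer: acc=2/5785


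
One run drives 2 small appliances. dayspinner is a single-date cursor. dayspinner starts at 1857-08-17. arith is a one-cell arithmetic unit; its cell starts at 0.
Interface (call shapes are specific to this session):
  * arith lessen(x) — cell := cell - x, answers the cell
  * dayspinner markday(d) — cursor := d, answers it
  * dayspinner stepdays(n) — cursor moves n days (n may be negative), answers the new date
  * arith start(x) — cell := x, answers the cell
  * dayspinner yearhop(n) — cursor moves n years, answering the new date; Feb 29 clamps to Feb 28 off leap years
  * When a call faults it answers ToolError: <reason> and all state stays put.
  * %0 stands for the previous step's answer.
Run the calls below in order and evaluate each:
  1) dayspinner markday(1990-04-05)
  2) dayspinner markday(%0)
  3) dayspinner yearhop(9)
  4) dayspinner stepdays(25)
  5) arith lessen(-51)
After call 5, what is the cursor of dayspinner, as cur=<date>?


~$ dayspinner markday d='1990-04-05'
:: 1990-04-05
~$ dayspinner markday d='%0'
:: 1990-04-05
~$ dayspinner yearhop n='9'
:: 1999-04-05
~$ dayspinner stepdays n='25'
:: 1999-04-30
~$ arith lessen x='-51'
:: 51

Answer: cur=1999-04-30


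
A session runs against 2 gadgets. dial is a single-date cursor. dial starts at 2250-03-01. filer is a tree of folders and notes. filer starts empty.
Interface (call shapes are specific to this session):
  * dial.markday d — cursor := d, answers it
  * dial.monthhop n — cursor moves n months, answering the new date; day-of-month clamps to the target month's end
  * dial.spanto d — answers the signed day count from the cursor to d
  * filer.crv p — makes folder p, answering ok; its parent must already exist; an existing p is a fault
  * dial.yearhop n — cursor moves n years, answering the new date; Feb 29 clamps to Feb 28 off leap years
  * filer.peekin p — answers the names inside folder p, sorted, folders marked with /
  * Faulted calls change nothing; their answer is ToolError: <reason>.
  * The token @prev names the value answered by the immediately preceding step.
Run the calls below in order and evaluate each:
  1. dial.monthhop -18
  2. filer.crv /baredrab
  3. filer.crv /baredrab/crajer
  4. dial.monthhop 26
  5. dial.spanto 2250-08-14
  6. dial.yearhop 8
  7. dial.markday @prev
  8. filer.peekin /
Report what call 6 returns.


[in] dial.monthhop n→-18
= 2248-09-01
[in] filer.crv p→/baredrab
= ok
[in] filer.crv p→/baredrab/crajer
= ok
[in] dial.monthhop n→26
= 2250-11-01
[in] dial.spanto d→2250-08-14
= -79
[in] dial.yearhop n→8
= 2258-11-01
[in] dial.markday d→@prev
= 2258-11-01
[in] filer.peekin p→/
= [baredrab/]

Answer: 2258-11-01


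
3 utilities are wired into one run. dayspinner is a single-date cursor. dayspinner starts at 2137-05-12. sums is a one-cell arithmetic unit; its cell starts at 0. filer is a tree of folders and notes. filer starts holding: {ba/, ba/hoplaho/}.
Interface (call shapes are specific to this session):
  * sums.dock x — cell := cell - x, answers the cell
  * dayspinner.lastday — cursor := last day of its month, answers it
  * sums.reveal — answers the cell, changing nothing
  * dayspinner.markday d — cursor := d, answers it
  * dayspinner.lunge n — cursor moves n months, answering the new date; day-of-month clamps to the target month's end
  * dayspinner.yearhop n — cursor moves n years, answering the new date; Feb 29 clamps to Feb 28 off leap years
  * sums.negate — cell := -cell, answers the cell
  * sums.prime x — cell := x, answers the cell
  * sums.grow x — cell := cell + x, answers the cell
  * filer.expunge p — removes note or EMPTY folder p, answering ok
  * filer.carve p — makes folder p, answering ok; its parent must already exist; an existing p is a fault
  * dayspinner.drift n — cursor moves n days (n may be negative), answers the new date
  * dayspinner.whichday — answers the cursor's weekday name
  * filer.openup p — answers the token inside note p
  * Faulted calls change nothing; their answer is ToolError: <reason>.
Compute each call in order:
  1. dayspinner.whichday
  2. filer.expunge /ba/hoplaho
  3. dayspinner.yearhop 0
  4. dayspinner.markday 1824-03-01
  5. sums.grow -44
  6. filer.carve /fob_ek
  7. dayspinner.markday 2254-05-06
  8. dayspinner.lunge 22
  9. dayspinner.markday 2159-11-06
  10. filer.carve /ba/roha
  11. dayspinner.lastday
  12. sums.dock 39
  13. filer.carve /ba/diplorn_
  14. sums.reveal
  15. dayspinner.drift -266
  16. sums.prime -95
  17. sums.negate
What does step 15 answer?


Answer: 2159-03-09

Derivation:
Step: whichday[]
Result: Sunday
Step: expunge[p→/ba/hoplaho]
Result: ok
Step: yearhop[n→0]
Result: 2137-05-12
Step: markday[d→1824-03-01]
Result: 1824-03-01
Step: grow[x→-44]
Result: -44
Step: carve[p→/fob_ek]
Result: ok
Step: markday[d→2254-05-06]
Result: 2254-05-06
Step: lunge[n→22]
Result: 2256-03-06
Step: markday[d→2159-11-06]
Result: 2159-11-06
Step: carve[p→/ba/roha]
Result: ok
Step: lastday[]
Result: 2159-11-30
Step: dock[x→39]
Result: -83
Step: carve[p→/ba/diplorn_]
Result: ok
Step: reveal[]
Result: -83
Step: drift[n→-266]
Result: 2159-03-09
Step: prime[x→-95]
Result: -95
Step: negate[]
Result: 95


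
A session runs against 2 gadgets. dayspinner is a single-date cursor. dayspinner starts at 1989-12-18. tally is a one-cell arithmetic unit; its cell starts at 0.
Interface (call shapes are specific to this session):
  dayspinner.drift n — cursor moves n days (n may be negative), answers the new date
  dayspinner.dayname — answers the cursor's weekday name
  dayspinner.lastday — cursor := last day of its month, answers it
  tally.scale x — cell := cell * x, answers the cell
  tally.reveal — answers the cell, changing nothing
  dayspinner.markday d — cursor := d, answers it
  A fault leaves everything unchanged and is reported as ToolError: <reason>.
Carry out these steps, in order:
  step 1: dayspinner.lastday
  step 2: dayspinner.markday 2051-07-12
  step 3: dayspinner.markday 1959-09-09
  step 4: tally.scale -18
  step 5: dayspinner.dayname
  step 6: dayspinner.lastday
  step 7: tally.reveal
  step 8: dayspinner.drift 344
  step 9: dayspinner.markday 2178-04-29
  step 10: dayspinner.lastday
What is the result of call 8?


==> lastday()
<== 1989-12-31
==> markday(d=2051-07-12)
<== 2051-07-12
==> markday(d=1959-09-09)
<== 1959-09-09
==> scale(x=-18)
<== 0
==> dayname()
<== Wednesday
==> lastday()
<== 1959-09-30
==> reveal()
<== 0
==> drift(n=344)
<== 1960-09-08
==> markday(d=2178-04-29)
<== 2178-04-29
==> lastday()
<== 2178-04-30

Answer: 1960-09-08


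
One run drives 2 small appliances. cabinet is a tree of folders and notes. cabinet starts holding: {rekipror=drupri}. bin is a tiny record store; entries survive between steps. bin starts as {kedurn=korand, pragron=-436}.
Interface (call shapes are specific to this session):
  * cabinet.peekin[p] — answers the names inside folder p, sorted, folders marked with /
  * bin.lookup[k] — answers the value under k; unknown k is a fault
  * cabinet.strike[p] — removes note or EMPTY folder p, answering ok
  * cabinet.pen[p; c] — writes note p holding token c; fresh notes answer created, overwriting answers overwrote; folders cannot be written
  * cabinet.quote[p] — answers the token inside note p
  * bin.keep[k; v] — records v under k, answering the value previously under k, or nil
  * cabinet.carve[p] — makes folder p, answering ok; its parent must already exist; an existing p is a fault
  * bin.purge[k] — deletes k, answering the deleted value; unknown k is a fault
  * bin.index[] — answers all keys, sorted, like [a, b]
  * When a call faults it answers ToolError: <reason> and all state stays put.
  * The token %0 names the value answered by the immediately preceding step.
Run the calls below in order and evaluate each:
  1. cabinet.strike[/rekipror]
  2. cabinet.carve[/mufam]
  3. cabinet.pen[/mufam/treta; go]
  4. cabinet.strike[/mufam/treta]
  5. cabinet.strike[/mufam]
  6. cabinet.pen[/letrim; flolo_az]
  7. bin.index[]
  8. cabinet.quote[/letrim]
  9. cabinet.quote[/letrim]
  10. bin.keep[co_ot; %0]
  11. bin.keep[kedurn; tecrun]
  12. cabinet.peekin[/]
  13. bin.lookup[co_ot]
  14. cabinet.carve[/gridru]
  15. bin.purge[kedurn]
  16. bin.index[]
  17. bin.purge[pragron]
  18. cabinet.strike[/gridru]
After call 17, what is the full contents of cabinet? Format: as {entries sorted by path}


Answer: {gridru/, letrim=flolo_az}

Derivation:
Do: cabinet.strike[p: /rekipror]
See: ok
Do: cabinet.carve[p: /mufam]
See: ok
Do: cabinet.pen[p: /mufam/treta; c: go]
See: created
Do: cabinet.strike[p: /mufam/treta]
See: ok
Do: cabinet.strike[p: /mufam]
See: ok
Do: cabinet.pen[p: /letrim; c: flolo_az]
See: created
Do: bin.index[]
See: [kedurn, pragron]
Do: cabinet.quote[p: /letrim]
See: flolo_az
Do: cabinet.quote[p: /letrim]
See: flolo_az
Do: bin.keep[k: co_ot; v: %0]
See: nil
Do: bin.keep[k: kedurn; v: tecrun]
See: korand
Do: cabinet.peekin[p: /]
See: [letrim]
Do: bin.lookup[k: co_ot]
See: flolo_az
Do: cabinet.carve[p: /gridru]
See: ok
Do: bin.purge[k: kedurn]
See: tecrun
Do: bin.index[]
See: [co_ot, pragron]
Do: bin.purge[k: pragron]
See: -436
Do: cabinet.strike[p: /gridru]
See: ok


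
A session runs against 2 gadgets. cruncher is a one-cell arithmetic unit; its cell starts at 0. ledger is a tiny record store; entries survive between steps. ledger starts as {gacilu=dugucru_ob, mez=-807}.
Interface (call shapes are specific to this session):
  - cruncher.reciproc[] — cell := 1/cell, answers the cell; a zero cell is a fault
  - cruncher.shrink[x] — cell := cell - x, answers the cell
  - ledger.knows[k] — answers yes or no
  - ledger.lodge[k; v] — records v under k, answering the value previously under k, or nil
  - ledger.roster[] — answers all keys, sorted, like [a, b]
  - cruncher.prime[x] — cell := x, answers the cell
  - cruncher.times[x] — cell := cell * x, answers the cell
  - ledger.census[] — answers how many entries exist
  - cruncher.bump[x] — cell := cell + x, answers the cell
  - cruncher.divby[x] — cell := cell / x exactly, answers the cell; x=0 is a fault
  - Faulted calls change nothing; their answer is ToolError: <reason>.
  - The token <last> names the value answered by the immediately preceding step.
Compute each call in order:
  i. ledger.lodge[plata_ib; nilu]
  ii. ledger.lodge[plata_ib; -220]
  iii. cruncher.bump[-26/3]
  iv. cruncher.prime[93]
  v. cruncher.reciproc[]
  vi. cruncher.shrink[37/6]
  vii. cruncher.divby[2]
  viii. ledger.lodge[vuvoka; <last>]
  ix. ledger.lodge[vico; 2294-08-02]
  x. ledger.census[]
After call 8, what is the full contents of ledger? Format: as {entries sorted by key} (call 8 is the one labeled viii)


Answer: {gacilu=dugucru_ob, mez=-807, plata_ib=-220, vuvoka=-1145/372}

Derivation:
;; ledger.lodge(k: plata_ib, v: nilu) : nil
;; ledger.lodge(k: plata_ib, v: -220) : nilu
;; cruncher.bump(x: -26/3) : -26/3
;; cruncher.prime(x: 93) : 93
;; cruncher.reciproc() : 1/93
;; cruncher.shrink(x: 37/6) : -1145/186
;; cruncher.divby(x: 2) : -1145/372
;; ledger.lodge(k: vuvoka, v: <last>) : nil
;; ledger.lodge(k: vico, v: 2294-08-02) : nil
;; ledger.census() : 5


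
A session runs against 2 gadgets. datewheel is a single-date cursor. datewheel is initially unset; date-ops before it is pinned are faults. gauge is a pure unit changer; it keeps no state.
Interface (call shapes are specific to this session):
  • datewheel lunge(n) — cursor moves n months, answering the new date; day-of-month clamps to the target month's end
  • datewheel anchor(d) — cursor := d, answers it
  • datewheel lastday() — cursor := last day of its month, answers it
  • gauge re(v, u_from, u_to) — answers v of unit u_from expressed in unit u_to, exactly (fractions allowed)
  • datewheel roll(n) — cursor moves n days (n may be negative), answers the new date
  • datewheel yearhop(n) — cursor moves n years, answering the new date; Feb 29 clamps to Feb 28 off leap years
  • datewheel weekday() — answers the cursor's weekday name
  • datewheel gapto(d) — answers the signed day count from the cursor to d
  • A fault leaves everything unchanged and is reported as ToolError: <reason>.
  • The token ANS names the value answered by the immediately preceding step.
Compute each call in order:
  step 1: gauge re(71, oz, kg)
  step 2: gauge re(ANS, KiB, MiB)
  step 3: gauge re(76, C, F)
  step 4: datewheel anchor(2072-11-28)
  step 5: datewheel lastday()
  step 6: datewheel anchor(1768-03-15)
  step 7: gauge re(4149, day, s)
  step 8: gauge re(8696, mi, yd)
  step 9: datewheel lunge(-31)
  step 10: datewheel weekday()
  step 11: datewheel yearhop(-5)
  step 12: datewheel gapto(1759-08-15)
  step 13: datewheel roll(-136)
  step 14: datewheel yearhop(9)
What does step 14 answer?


;; gauge re(71, oz, kg) == 3220505827/1600000000
;; gauge re(ANS, KiB, MiB) == 3220505827/1638400000000
;; gauge re(76, C, F) == 844/5
;; datewheel anchor(2072-11-28) == 2072-11-28
;; datewheel lastday() == 2072-11-30
;; datewheel anchor(1768-03-15) == 1768-03-15
;; gauge re(4149, day, s) == 358473600
;; gauge re(8696, mi, yd) == 15304960
;; datewheel lunge(-31) == 1765-08-15
;; datewheel weekday() == Thursday
;; datewheel yearhop(-5) == 1760-08-15
;; datewheel gapto(1759-08-15) == -366
;; datewheel roll(-136) == 1760-04-01
;; datewheel yearhop(9) == 1769-04-01

Answer: 1769-04-01


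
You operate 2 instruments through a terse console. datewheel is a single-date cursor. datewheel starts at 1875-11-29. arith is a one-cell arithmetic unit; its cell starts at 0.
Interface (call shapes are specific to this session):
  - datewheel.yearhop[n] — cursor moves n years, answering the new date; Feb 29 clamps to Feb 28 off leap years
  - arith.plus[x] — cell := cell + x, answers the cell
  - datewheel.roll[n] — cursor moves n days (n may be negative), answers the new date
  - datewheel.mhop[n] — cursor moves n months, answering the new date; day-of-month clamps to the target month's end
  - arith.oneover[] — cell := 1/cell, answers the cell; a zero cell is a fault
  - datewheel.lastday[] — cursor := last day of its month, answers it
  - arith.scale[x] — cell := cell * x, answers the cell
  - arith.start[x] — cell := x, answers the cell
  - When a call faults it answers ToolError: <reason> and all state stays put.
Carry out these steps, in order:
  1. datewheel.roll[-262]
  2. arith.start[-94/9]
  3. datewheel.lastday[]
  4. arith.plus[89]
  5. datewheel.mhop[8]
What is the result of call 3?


Step: datewheel.roll[n='-262']
Result: 1875-03-12
Step: arith.start[x='-94/9']
Result: -94/9
Step: datewheel.lastday[]
Result: 1875-03-31
Step: arith.plus[x='89']
Result: 707/9
Step: datewheel.mhop[n='8']
Result: 1875-11-30

Answer: 1875-03-31
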